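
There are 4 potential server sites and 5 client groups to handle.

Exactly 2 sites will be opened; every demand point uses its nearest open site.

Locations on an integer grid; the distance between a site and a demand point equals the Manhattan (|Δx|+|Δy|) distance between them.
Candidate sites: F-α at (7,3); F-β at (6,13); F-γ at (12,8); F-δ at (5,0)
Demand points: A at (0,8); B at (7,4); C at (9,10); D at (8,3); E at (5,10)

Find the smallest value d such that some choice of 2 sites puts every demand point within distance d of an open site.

11

Open {F-α, F-β}.
  Farthest demand point is A at distance 11 (to F-β); all others are ≤ 11.
With {F-β, F-γ} the worst case is 11.
With {F-β, F-δ} the worst case is 11.
No size-2 selection achieves below 11.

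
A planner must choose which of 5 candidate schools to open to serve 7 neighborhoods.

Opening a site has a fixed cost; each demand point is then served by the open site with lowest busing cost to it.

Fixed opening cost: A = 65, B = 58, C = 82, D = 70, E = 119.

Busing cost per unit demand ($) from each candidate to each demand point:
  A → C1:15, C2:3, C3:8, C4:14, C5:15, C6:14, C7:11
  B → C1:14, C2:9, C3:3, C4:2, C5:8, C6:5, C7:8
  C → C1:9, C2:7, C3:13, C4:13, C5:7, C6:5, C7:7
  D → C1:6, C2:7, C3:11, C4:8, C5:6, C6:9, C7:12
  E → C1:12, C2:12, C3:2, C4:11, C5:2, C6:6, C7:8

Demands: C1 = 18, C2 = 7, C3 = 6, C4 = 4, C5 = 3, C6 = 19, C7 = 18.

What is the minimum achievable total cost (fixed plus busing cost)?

568

Open {B, D}: assign each demand point to its cheapest open site.
  C1→D 18×6=108, C2→D 7×7=49, C3→B 6×3=18, C4→B 4×2=8, C5→D 3×6=18, C6→B 19×5=95, C7→B 18×8=144
  busing cost 440, fixed 128 → total 568.
Compare {A, B, D}: busing cost 412 + fixed 193 = 605.
Compare {B, C}: busing cost 479 + fixed 140 = 619.
Compare {B, C, D}: busing cost 422 + fixed 210 = 632.
All other subsets cost ≥ 605. Minimum total cost: 568.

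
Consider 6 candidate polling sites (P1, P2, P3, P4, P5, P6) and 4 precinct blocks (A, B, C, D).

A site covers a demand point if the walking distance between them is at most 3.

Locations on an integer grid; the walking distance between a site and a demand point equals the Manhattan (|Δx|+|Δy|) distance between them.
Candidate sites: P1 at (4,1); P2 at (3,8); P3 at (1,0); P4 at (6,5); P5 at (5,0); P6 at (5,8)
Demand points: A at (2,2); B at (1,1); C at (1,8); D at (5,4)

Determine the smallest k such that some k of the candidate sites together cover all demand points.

Coverage sets (demand points within 3 of each site):
  P1: {A, B}
  P2: {C}
  P3: {A, B}
  P4: {D}
  P5: {}
  P6: {}
No 2 sites suffice: every size-2 union leaves at least one demand point uncovered.
But {P1, P2, P4} covers everything, so the minimum is 3.

3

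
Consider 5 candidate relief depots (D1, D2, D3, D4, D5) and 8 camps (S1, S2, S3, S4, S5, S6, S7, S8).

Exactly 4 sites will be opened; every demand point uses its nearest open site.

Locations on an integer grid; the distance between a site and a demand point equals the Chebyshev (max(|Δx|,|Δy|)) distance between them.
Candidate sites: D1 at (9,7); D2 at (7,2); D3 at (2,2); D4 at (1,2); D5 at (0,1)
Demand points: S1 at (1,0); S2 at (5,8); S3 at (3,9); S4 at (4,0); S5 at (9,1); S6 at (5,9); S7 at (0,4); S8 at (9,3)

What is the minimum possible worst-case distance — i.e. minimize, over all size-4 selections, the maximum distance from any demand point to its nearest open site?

6

Open {D1, D2, D3, D4}.
  Farthest demand point is S3 at distance 6 (to D1); all others are ≤ 6.
With {D1, D2, D3, D5} the worst case is 6.
With {D1, D2, D4, D5} the worst case is 6.
No size-4 selection achieves below 6.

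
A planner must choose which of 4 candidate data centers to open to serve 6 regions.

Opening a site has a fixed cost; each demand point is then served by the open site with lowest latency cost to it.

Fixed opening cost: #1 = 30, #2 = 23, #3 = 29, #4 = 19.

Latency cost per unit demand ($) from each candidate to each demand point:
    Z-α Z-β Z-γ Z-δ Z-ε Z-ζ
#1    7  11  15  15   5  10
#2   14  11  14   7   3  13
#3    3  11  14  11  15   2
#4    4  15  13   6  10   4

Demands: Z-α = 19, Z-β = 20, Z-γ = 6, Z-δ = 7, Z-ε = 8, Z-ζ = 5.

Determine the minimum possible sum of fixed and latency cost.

496

Open {#2, #3}: assign each demand point to its cheapest open site.
  Z-α→#3 19×3=57, Z-β→#2 20×11=220, Z-γ→#2 6×14=84, Z-δ→#2 7×7=49, Z-ε→#2 8×3=24, Z-ζ→#3 5×2=10
  latency cost 444, fixed 52 → total 496.
Compare {#2, #4}: latency cost 460 + fixed 42 = 502.
Compare {#2, #3, #4}: latency cost 431 + fixed 71 = 502.
Compare {#1, #4}: latency cost 476 + fixed 49 = 525.
All other subsets cost ≥ 502. Minimum total cost: 496.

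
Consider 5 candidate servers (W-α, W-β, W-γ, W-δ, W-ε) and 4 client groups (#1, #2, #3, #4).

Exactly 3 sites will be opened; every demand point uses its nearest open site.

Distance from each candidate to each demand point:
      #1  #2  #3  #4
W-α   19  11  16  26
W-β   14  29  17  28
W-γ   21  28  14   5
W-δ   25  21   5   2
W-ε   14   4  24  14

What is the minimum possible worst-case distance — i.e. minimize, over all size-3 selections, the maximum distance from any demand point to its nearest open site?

14

Open {W-α, W-β, W-γ}.
  Farthest demand point is #1 at distance 14 (to W-β); all others are ≤ 14.
With {W-α, W-β, W-δ} the worst case is 14.
With {W-α, W-γ, W-ε} the worst case is 14.
No size-3 selection achieves below 14.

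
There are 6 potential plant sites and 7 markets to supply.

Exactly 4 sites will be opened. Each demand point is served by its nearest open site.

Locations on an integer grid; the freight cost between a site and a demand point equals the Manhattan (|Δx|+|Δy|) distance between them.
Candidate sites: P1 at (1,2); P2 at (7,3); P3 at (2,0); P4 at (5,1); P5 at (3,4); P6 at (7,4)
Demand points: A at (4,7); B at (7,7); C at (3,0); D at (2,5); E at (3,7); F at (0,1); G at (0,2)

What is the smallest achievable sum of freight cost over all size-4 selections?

16

Open {P1, P3, P5, P6}.
  A→P5 4, B→P6 3, C→P3 1, D→P5 2, E→P5 3, F→P1 2, G→P1 1  ⇒ total 16.
Compare {P1, P2, P3, P5}: total 17.
Compare {P1, P4, P5, P6}: total 18.
No size-4 selection does better; minimum is 16.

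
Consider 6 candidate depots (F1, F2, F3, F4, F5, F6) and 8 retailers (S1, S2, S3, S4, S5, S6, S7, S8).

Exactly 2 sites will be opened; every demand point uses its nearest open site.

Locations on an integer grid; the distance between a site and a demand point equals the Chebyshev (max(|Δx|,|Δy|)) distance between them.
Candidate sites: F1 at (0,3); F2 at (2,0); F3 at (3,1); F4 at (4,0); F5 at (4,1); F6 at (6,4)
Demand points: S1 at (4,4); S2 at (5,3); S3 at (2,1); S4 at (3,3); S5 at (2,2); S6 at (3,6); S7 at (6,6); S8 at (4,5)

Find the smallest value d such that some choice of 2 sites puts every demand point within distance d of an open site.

3

Open {F1, F6}.
  Farthest demand point is S4 at distance 3 (to F1); all others are ≤ 3.
With {F2, F6} the worst case is 3.
With {F3, F6} the worst case is 3.
No size-2 selection achieves below 3.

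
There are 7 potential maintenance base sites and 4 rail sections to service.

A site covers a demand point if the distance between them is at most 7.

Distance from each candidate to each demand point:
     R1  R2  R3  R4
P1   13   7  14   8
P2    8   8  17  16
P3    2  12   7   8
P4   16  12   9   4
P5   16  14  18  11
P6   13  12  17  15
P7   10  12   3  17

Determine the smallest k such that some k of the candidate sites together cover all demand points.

3

Coverage sets (demand points within 7 of each site):
  P1: {R2}
  P2: {}
  P3: {R1, R3}
  P4: {R4}
  P5: {}
  P6: {}
  P7: {R3}
No 2 sites suffice: every size-2 union leaves at least one demand point uncovered.
But {P1, P3, P4} covers everything, so the minimum is 3.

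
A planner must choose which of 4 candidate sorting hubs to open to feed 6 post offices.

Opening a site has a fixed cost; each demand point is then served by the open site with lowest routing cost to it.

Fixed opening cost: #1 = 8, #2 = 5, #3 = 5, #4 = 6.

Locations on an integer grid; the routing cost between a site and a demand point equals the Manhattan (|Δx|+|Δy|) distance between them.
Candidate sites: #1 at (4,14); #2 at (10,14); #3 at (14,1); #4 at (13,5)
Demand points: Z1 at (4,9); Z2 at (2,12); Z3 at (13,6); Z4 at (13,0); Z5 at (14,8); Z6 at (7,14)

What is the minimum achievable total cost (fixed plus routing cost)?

36

Open {#1, #4}: assign each demand point to its cheapest open site.
  Z1→#1 5, Z2→#1 4, Z3→#4 1, Z4→#4 5, Z5→#4 4, Z6→#1 3
  routing cost 22, fixed 14 → total 36.
Compare {#1, #3, #4}: routing cost 19 + fixed 19 = 38.
Compare {#1, #3}: routing cost 27 + fixed 13 = 40.
Compare {#1, #2, #4}: routing cost 22 + fixed 19 = 41.
All other subsets cost ≥ 38. Minimum total cost: 36.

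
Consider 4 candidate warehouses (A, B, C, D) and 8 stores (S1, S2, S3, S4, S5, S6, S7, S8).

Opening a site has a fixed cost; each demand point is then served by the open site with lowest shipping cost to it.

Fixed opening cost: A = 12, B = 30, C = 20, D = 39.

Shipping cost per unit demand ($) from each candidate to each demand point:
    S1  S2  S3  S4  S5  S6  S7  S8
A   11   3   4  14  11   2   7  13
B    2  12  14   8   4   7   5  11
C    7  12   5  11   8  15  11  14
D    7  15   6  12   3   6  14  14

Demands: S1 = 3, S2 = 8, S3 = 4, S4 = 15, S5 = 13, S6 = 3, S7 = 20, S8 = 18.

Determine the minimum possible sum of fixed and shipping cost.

Open {A, B}: assign each demand point to its cheapest open site.
  S1→B 3×2=6, S2→A 8×3=24, S3→A 4×4=16, S4→B 15×8=120, S5→B 13×4=52, S6→A 3×2=6, S7→B 20×5=100, S8→B 18×11=198
  shipping cost 522, fixed 42 → total 564.
Compare {A, B, C}: shipping cost 522 + fixed 62 = 584.
Compare {A, B, D}: shipping cost 509 + fixed 81 = 590.
Compare {A, B, C, D}: shipping cost 509 + fixed 101 = 610.
All other subsets cost ≥ 584. Minimum total cost: 564.

564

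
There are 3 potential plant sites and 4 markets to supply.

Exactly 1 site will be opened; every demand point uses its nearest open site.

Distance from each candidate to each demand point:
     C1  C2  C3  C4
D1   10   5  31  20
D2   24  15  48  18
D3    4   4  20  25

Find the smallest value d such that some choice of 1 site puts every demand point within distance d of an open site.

Open {D3}.
  Farthest demand point is C4 at distance 25 (to D3); all others are ≤ 25.
With {D1} the worst case is 31.
With {D2} the worst case is 48.
No size-1 selection achieves below 25.

25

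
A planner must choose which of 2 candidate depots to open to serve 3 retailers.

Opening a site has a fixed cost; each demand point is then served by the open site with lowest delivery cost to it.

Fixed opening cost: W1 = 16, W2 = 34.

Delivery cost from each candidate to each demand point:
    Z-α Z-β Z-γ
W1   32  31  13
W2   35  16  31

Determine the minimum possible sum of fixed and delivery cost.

Open {W1}: assign each demand point to its cheapest open site.
  Z-α→W1 32, Z-β→W1 31, Z-γ→W1 13
  delivery cost 76, fixed 16 → total 92.
Compare {W1, W2}: delivery cost 61 + fixed 50 = 111.
Compare {W2}: delivery cost 82 + fixed 34 = 116.

92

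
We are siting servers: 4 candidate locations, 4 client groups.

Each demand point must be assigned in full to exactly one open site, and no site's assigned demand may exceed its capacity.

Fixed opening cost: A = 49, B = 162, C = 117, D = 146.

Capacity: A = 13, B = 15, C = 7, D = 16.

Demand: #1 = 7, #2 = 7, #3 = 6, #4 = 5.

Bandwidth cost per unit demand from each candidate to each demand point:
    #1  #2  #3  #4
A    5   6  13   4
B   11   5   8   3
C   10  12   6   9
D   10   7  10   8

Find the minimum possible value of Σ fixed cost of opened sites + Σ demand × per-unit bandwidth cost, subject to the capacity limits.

Open {A, B}; cheapest assignment that respects the capacities:
  A (cap 13, load 12): #1, #4 — cost 7×5 + 5×4 = 55
  B (cap 15, load 13): #2, #3 — cost 7×5 + 6×8 = 83
  Shipping 138, fixed 211 → total 349.
  Any other capacity-feasible assignment to {A, B} ships for at least 138.
Compare {A, D}: its best feasible assignment gives total 359.
Compare {A, B, C}: its best feasible assignment gives total 449.
Every other set of open sites that can feasibly serve all demand totals ≥ 359 even under its best assignment. Minimum: 349.

349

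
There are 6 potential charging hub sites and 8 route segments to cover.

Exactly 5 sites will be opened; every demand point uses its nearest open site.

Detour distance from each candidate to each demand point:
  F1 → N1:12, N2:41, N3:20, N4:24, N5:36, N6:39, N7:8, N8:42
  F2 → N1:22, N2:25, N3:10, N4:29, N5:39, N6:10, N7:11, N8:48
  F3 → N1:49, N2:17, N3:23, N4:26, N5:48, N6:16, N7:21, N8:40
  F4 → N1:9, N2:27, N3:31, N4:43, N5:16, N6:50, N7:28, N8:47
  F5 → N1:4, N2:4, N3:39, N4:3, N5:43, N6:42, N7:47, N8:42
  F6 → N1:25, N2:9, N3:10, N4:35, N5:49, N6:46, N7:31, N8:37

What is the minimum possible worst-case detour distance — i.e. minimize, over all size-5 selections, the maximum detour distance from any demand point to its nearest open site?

Open {F1, F2, F3, F4, F6}.
  Farthest demand point is N8 at detour distance 37 (to F6); all others are ≤ 37.
With {F1, F2, F3, F5, F6} the worst case is 37.
With {F1, F2, F4, F5, F6} the worst case is 37.
No size-5 selection achieves below 37.

37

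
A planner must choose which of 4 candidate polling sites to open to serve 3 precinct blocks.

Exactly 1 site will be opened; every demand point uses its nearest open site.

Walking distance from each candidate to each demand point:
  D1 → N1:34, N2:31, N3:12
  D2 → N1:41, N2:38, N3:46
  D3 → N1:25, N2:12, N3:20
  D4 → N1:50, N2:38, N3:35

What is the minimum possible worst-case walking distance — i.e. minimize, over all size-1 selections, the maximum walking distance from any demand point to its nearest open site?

Open {D3}.
  Farthest demand point is N1 at walking distance 25 (to D3); all others are ≤ 25.
With {D1} the worst case is 34.
With {D2} the worst case is 46.
No size-1 selection achieves below 25.

25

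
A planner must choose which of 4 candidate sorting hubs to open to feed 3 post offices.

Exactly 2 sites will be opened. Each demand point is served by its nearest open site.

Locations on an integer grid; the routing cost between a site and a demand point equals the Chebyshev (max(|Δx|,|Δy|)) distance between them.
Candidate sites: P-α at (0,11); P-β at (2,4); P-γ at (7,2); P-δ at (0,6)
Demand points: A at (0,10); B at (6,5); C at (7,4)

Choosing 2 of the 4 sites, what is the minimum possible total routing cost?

6

Open {P-α, P-γ}.
  A→P-α 1, B→P-γ 3, C→P-γ 2  ⇒ total 6.
Compare {P-γ, P-δ}: total 9.
Compare {P-α, P-β}: total 10.
No size-2 selection does better; minimum is 6.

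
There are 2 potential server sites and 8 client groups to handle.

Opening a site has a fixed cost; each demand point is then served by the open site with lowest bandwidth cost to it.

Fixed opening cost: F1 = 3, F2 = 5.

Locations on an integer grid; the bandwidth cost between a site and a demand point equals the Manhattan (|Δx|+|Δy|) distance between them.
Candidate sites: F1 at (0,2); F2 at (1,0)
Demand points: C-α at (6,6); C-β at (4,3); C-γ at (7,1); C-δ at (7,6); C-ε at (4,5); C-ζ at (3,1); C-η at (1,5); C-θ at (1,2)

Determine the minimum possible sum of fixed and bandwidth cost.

53

Open {F1}: assign each demand point to its cheapest open site.
  C-α→F1 10, C-β→F1 5, C-γ→F1 8, C-δ→F1 11, C-ε→F1 7, C-ζ→F1 4, C-η→F1 4, C-θ→F1 1
  bandwidth cost 50, fixed 3 → total 53.
Compare {F1, F2}: bandwidth cost 48 + fixed 8 = 56.
Compare {F2}: bandwidth cost 54 + fixed 5 = 59.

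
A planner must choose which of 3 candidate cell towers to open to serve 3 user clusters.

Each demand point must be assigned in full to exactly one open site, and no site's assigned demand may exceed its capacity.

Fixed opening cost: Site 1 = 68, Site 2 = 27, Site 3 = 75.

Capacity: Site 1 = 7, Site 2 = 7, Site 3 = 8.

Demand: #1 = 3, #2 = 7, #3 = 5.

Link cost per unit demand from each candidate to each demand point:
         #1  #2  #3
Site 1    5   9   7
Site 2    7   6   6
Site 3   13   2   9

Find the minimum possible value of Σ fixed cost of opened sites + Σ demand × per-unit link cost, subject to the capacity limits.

Open {Site 2, Site 3}; cheapest assignment that respects the capacities:
  Site 2 (cap 7, load 7): #2 — cost 7×6 = 42
  Site 3 (cap 8, load 8): #1, #3 — cost 3×13 + 5×9 = 84
  Shipping 126, fixed 102 → total 228.
  Any other capacity-feasible assignment to {Site 2, Site 3} ships for at least 126.
Compare {Site 1, Site 2, Site 3}: its best feasible assignment gives total 229.
Compare {Site 1, Site 3}: its best feasible assignment gives total 290.
Every other set of open sites that can feasibly serve all demand totals ≥ 229 even under its best assignment. Minimum: 228.

228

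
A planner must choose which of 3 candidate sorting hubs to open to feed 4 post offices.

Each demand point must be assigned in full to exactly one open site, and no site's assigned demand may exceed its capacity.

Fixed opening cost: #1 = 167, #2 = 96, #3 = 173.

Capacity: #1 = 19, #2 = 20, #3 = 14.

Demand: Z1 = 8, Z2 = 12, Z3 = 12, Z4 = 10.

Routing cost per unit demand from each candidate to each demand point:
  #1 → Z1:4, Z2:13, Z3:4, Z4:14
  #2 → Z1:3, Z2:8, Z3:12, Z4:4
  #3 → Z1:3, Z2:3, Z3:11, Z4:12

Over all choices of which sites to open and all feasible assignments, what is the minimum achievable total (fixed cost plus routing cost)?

584

Open {#1, #2, #3}; cheapest assignment that respects the capacities:
  #1 (cap 19, load 12): Z3 — cost 12×4 = 48
  #2 (cap 20, load 18): Z1, Z4 — cost 8×3 + 10×4 = 64
  #3 (cap 14, load 12): Z2 — cost 12×3 = 36
  Shipping 148, fixed 436 → total 584.
  Any other capacity-feasible assignment to {#1, #2, #3} ships for at least 148.
Total demand is 42 and no other set of sites has combined capacity ≥ 42, so {#1, #2, #3} is the only feasible choice of open sites. Minimum: 584.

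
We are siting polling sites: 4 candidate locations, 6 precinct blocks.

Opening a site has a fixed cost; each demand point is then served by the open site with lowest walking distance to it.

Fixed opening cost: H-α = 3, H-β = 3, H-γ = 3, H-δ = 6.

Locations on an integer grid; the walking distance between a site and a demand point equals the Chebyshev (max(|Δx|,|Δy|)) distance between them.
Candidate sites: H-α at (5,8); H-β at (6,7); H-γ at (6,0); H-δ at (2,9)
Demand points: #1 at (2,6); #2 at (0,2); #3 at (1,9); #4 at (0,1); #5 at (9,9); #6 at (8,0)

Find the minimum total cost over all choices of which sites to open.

Open {H-α, H-γ}: assign each demand point to its cheapest open site.
  #1→H-α 3, #2→H-α 6, #3→H-α 4, #4→H-γ 6, #5→H-α 4, #6→H-γ 2
  walking distance 25, fixed 6 → total 31.
Compare {H-β, H-γ}: walking distance 26 + fixed 6 = 32.
Compare {H-α, H-β, H-γ}: walking distance 24 + fixed 9 = 33.
Compare {H-β, H-γ, H-δ}: walking distance 21 + fixed 12 = 33.
All other subsets cost ≥ 32. Minimum total cost: 31.

31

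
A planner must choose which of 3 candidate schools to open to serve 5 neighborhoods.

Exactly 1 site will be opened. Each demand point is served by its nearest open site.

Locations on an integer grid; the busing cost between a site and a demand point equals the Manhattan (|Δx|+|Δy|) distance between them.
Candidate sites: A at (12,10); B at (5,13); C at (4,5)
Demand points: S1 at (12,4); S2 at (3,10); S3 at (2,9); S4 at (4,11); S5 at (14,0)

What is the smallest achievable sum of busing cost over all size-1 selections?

42

Open {C}.
  S1→C 9, S2→C 6, S3→C 6, S4→C 6, S5→C 15  ⇒ total 42.
Compare {A}: total 47.
Compare {B}: total 53.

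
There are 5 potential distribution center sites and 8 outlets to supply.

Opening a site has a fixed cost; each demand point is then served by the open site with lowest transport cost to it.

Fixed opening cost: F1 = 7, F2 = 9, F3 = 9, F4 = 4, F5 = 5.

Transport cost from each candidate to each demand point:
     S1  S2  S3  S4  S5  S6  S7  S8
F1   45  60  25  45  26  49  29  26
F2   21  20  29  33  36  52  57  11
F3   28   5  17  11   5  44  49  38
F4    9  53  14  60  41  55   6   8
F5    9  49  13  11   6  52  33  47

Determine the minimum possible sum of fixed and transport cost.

Open {F3, F4}: assign each demand point to its cheapest open site.
  S1→F4 9, S2→F3 5, S3→F4 14, S4→F3 11, S5→F3 5, S6→F3 44, S7→F4 6, S8→F4 8
  transport cost 102, fixed 13 → total 115.
Compare {F3, F4, F5}: transport cost 101 + fixed 18 = 119.
Compare {F1, F3, F4}: transport cost 102 + fixed 20 = 122.
Compare {F2, F3, F4}: transport cost 102 + fixed 22 = 124.
All other subsets cost ≥ 119. Minimum total cost: 115.

115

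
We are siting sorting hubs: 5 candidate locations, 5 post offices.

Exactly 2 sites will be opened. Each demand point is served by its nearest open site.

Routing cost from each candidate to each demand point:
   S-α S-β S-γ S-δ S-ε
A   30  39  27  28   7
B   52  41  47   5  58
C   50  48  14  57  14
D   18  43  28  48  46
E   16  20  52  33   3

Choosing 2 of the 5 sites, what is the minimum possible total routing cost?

Open {C, E}.
  S-α→E 16, S-β→E 20, S-γ→C 14, S-δ→E 33, S-ε→E 3  ⇒ total 86.
Compare {B, E}: total 91.
Compare {A, E}: total 94.
No size-2 selection does better; minimum is 86.

86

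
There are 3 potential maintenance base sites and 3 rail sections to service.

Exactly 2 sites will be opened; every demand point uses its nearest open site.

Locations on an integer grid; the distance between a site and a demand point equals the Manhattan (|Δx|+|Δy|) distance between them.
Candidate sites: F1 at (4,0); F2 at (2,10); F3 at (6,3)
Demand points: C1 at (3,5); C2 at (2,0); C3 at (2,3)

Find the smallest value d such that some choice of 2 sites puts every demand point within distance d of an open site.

5

Open {F1, F3}.
  Farthest demand point is C1 at distance 5 (to F3); all others are ≤ 5.
With {F1, F2} the worst case is 6.
With {F2, F3} the worst case is 7.
No size-2 selection achieves below 5.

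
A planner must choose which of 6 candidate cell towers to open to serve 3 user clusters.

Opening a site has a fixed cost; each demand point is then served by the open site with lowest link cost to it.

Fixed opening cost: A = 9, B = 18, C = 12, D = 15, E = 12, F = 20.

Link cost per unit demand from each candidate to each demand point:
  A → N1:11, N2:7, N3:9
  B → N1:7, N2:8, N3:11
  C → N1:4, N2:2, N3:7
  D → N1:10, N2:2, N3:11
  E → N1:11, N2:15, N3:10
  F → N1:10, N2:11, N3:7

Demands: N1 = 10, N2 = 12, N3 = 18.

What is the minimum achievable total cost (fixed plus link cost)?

202

Open {C}: assign each demand point to its cheapest open site.
  N1→C 10×4=40, N2→C 12×2=24, N3→C 18×7=126
  link cost 190, fixed 12 → total 202.
Compare {A, C}: link cost 190 + fixed 21 = 211.
Compare {C, E}: link cost 190 + fixed 24 = 214.
Compare {C, D}: link cost 190 + fixed 27 = 217.
All other subsets cost ≥ 211. Minimum total cost: 202.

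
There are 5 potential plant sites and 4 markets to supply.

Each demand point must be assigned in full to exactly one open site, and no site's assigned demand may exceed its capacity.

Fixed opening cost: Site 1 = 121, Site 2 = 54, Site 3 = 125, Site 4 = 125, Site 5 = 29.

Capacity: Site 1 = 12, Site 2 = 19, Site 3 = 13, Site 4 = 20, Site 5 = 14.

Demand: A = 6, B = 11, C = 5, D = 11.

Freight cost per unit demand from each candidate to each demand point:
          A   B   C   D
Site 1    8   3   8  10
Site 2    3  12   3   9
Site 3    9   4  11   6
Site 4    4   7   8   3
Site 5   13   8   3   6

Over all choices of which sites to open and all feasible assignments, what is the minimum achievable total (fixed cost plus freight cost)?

336

Open {Site 1, Site 2, Site 5}; cheapest assignment that respects the capacities:
  Site 1 (cap 12, load 11): B — cost 11×3 = 33
  Site 2 (cap 19, load 11): A, C — cost 6×3 + 5×3 = 33
  Site 5 (cap 14, load 11): D — cost 11×6 = 66
  Shipping 132, fixed 204 → total 336.
  Any other capacity-feasible assignment to {Site 1, Site 2, Site 5} ships for at least 132.
Compare {Site 2, Site 3, Site 5}: its best feasible assignment gives total 351.
Compare {Site 2, Site 4, Site 5}: its best feasible assignment gives total 362.
Every other set of open sites that can feasibly serve all demand totals ≥ 351 even under its best assignment. Minimum: 336.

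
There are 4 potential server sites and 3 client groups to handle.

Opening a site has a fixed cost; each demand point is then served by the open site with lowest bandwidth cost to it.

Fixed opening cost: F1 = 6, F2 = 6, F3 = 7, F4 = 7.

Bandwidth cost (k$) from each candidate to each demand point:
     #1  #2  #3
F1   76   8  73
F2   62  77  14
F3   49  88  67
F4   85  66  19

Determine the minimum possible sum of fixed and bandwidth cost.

90

Open {F1, F2, F3}: assign each demand point to its cheapest open site.
  #1→F3 49, #2→F1 8, #3→F2 14
  bandwidth cost 71, fixed 19 → total 90.
Compare {F1, F2}: bandwidth cost 84 + fixed 12 = 96.
Compare {F1, F3, F4}: bandwidth cost 76 + fixed 20 = 96.
Compare {F1, F2, F3, F4}: bandwidth cost 71 + fixed 26 = 97.
All other subsets cost ≥ 96. Minimum total cost: 90.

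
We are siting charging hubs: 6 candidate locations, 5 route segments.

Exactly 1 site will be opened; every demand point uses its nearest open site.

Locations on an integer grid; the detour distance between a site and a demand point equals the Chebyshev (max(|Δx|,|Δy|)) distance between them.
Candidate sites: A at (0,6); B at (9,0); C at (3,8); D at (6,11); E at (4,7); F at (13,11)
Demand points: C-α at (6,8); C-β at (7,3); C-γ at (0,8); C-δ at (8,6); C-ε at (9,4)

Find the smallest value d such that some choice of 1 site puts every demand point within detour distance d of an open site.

5

Open {E}.
  Farthest demand point is C-ε at detour distance 5 (to E); all others are ≤ 5.
With {C} the worst case is 6.
With {D} the worst case is 8.
No size-1 selection achieves below 5.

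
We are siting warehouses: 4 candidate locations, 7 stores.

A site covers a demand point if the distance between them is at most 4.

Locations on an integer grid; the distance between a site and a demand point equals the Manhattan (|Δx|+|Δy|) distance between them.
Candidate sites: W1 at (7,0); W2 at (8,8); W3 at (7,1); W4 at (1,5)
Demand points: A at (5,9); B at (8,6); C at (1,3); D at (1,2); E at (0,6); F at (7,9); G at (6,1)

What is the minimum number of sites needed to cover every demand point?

3

Coverage sets (demand points within 4 of each site):
  W1: {G}
  W2: {A, B, F}
  W3: {G}
  W4: {C, D, E}
No 2 sites suffice: every size-2 union leaves at least one demand point uncovered.
But {W1, W2, W4} covers everything, so the minimum is 3.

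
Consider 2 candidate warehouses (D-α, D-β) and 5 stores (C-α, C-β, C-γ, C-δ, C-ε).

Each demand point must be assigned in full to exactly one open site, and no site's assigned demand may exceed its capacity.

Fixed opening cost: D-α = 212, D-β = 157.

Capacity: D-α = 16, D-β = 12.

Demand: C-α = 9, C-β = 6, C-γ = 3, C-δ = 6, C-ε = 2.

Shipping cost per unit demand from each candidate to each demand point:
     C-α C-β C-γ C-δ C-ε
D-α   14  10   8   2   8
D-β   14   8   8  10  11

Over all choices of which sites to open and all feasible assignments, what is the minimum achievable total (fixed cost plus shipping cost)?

601

Open {D-α, D-β}; cheapest assignment that respects the capacities:
  D-α (cap 16, load 15): C-α, C-δ — cost 9×14 + 6×2 = 138
  D-β (cap 12, load 11): C-β, C-γ, C-ε — cost 6×8 + 3×8 + 2×11 = 94
  Shipping 232, fixed 369 → total 601.
  Any other capacity-feasible assignment to {D-α, D-β} ships for at least 232.
Total demand is 26 and no other set of sites has combined capacity ≥ 26, so {D-α, D-β} is the only feasible choice of open sites. Minimum: 601.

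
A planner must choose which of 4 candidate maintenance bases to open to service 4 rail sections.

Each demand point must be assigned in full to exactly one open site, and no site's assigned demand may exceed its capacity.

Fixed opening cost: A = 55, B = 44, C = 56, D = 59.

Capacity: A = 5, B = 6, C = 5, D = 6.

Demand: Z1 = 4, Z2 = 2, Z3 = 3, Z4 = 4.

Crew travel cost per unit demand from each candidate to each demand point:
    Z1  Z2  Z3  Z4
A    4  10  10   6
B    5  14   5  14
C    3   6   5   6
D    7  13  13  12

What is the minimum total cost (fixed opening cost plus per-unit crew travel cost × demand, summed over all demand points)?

226

Open {A, B, C}; cheapest assignment that respects the capacities:
  A (cap 5, load 4): Z4 — cost 4×6 = 24
  B (cap 6, load 4): Z1 — cost 4×5 = 20
  C (cap 5, load 5): Z2, Z3 — cost 2×6 + 3×5 = 27
  Shipping 71, fixed 155 → total 226.
  Any other capacity-feasible assignment to {A, B, C} ships for at least 71.
Compare {A, C, D}: its best feasible assignment gives total 249.
Compare {A, B, D}: its best feasible assignment gives total 251.
Every other set of open sites that can feasibly serve all demand totals ≥ 249 even under its best assignment. Minimum: 226.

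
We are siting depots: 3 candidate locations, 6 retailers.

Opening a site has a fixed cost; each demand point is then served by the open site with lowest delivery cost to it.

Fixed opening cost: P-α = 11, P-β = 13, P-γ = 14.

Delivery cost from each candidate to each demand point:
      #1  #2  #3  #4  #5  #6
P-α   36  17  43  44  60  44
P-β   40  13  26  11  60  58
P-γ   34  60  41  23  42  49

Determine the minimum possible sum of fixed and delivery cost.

Open {P-β, P-γ}: assign each demand point to its cheapest open site.
  #1→P-γ 34, #2→P-β 13, #3→P-β 26, #4→P-β 11, #5→P-γ 42, #6→P-γ 49
  delivery cost 175, fixed 27 → total 202.
Compare {P-α, P-β, P-γ}: delivery cost 170 + fixed 38 = 208.
Compare {P-α, P-β}: delivery cost 190 + fixed 24 = 214.
Compare {P-β}: delivery cost 208 + fixed 13 = 221.
All other subsets cost ≥ 208. Minimum total cost: 202.

202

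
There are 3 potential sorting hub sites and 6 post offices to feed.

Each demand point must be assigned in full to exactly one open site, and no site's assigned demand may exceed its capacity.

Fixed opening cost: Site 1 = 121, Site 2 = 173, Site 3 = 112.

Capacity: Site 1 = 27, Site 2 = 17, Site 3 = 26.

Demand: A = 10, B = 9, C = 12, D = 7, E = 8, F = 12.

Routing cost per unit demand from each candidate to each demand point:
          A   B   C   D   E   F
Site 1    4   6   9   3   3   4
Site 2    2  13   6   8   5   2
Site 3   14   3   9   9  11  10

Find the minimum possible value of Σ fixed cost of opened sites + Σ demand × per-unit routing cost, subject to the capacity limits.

Open {Site 1, Site 2, Site 3}; cheapest assignment that respects the capacities:
  Site 1 (cap 27, load 25): A, D, E — cost 10×4 + 7×3 + 8×3 = 85
  Site 2 (cap 17, load 12): F — cost 12×2 = 24
  Site 3 (cap 26, load 21): B, C — cost 9×3 + 12×9 = 135
  Shipping 244, fixed 406 → total 650.
  Any other capacity-feasible assignment to {Site 1, Site 2, Site 3} ships for at least 244.
Total demand is 58 and no other set of sites has combined capacity ≥ 58, so {Site 1, Site 2, Site 3} is the only feasible choice of open sites. Minimum: 650.

650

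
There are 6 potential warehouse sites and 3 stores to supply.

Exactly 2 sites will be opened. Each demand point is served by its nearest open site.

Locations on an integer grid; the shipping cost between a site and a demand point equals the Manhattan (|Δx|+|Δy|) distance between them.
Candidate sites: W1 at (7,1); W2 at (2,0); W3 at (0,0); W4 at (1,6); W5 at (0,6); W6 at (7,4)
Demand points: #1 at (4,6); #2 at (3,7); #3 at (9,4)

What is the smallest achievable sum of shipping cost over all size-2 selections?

Open {W4, W6}.
  #1→W4 3, #2→W4 3, #3→W6 2  ⇒ total 8.
Compare {W5, W6}: total 10.
Compare {W1, W4}: total 11.
No size-2 selection does better; minimum is 8.

8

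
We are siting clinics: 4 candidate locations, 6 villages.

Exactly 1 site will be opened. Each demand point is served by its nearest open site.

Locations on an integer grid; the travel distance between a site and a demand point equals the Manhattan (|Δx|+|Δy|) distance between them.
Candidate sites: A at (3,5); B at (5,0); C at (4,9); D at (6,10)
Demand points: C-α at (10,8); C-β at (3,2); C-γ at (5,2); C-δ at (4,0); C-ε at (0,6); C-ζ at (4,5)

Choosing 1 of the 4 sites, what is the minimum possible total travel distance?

29

Open {A}.
  C-α→A 10, C-β→A 3, C-γ→A 5, C-δ→A 6, C-ε→A 4, C-ζ→A 1  ⇒ total 29.
Compare {B}: total 37.
Compare {C}: total 43.
No size-1 selection does better; minimum is 29.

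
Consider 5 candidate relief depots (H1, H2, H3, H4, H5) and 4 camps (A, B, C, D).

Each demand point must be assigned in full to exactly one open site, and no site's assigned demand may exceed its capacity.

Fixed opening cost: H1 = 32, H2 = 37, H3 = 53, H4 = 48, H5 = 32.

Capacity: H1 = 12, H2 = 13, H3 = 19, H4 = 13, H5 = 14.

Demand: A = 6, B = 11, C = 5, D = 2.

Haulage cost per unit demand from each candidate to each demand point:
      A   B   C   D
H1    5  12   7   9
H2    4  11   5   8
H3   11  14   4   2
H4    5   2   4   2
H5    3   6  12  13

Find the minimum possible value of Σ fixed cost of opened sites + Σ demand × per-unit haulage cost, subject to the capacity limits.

160

Open {H2, H4}; cheapest assignment that respects the capacities:
  H2 (cap 13, load 11): A, C — cost 6×4 + 5×5 = 49
  H4 (cap 13, load 13): B, D — cost 11×2 + 2×2 = 26
  Shipping 75, fixed 85 → total 160.
  Any other capacity-feasible assignment to {H2, H4} ships for at least 75.
Compare {H1, H4}: its best feasible assignment gives total 171.
Compare {H4, H5}: its best feasible assignment gives total 184.
Every other set of open sites that can feasibly serve all demand totals ≥ 171 even under its best assignment. Minimum: 160.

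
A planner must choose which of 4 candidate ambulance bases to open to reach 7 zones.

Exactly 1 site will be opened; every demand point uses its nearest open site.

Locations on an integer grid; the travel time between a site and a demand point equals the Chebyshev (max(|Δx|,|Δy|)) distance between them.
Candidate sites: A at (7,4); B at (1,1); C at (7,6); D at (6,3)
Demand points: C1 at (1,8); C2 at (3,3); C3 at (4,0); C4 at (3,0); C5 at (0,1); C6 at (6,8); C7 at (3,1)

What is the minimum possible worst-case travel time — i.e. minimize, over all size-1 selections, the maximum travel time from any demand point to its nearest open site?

6

Open {D}.
  Farthest demand point is C5 at travel time 6 (to D); all others are ≤ 6.
With {A} the worst case is 7.
With {B} the worst case is 7.
No size-1 selection achieves below 6.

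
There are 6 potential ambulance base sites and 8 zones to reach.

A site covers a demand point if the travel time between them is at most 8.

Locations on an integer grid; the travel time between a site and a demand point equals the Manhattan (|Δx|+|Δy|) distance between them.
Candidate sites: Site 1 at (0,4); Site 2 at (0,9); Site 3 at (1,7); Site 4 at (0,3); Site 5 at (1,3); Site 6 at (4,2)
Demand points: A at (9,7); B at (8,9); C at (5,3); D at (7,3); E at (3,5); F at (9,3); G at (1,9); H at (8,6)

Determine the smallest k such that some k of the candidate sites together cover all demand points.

3

Coverage sets (demand points within 8 of each site):
  Site 1: {C, D, E, G}
  Site 2: {B, E, G}
  Site 3: {A, C, E, G, H}
  Site 4: {C, D, E, G}
  Site 5: {C, D, E, F, G}
  Site 6: {C, D, E, F, H}
No 2 sites suffice: every size-2 union leaves at least one demand point uncovered.
But {Site 2, Site 3, Site 5} covers everything, so the minimum is 3.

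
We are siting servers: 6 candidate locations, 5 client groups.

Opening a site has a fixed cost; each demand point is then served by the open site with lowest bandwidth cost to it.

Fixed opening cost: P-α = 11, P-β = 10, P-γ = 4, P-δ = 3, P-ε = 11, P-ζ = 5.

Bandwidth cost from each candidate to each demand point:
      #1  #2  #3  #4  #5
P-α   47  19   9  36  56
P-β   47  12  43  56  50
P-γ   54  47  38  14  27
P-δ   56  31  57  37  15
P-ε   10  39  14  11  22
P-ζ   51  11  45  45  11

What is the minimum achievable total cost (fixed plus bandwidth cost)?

Open {P-ε, P-ζ}: assign each demand point to its cheapest open site.
  #1→P-ε 10, #2→P-ζ 11, #3→P-ε 14, #4→P-ε 11, #5→P-ζ 11
  bandwidth cost 57, fixed 16 → total 73.
Compare {P-δ, P-ε, P-ζ}: bandwidth cost 57 + fixed 19 = 76.
Compare {P-γ, P-ε, P-ζ}: bandwidth cost 57 + fixed 20 = 77.
Compare {P-α, P-ε, P-ζ}: bandwidth cost 52 + fixed 27 = 79.
All other subsets cost ≥ 76. Minimum total cost: 73.

73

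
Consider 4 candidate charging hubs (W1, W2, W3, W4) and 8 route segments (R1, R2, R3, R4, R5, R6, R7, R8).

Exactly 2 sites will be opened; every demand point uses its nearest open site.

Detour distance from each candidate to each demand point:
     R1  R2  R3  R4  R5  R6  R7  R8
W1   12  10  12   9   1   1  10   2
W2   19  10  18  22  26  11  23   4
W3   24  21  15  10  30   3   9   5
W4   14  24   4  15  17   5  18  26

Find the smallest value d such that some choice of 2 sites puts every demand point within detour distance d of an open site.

12

Open {W1, W2}.
  Farthest demand point is R1 at detour distance 12 (to W1); all others are ≤ 12.
With {W1, W3} the worst case is 12.
With {W1, W4} the worst case is 12.
No size-2 selection achieves below 12.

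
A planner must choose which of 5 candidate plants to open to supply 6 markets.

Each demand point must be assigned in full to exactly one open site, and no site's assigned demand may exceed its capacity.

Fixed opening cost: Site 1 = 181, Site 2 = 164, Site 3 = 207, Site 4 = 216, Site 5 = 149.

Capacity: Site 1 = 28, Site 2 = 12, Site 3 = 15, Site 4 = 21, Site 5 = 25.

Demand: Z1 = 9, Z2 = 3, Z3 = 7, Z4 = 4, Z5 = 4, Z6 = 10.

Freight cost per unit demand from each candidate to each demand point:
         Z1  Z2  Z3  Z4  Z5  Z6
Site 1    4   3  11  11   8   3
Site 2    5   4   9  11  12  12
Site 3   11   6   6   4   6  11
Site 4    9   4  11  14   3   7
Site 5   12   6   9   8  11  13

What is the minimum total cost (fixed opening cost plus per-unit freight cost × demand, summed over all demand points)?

Open {Site 1, Site 5}; cheapest assignment that respects the capacities:
  Site 1 (cap 28, load 26): Z1, Z2, Z5, Z6 — cost 9×4 + 3×3 + 4×8 + 10×3 = 107
  Site 5 (cap 25, load 11): Z3, Z4 — cost 7×9 + 4×8 = 95
  Shipping 202, fixed 330 → total 532.
  Any other capacity-feasible assignment to {Site 1, Site 5} ships for at least 202.
Compare {Site 1, Site 3}: its best feasible assignment gives total 545.
Compare {Site 1, Site 2}: its best feasible assignment gives total 559.
Every other set of open sites that can feasibly serve all demand totals ≥ 545 even under its best assignment. Minimum: 532.

532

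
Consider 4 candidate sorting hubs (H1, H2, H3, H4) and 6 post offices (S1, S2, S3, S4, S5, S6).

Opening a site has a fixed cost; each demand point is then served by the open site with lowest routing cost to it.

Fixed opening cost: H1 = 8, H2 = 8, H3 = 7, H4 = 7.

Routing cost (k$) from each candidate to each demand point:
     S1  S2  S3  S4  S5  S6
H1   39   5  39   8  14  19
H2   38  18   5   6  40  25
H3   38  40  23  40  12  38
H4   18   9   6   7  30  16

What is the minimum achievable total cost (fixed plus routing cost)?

Open {H1, H4}: assign each demand point to its cheapest open site.
  S1→H4 18, S2→H1 5, S3→H4 6, S4→H4 7, S5→H1 14, S6→H4 16
  routing cost 66, fixed 15 → total 81.
Compare {H3, H4}: routing cost 68 + fixed 14 = 82.
Compare {H1, H3, H4}: routing cost 64 + fixed 22 = 86.
Compare {H1, H2, H4}: routing cost 64 + fixed 23 = 87.
All other subsets cost ≥ 82. Minimum total cost: 81.

81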